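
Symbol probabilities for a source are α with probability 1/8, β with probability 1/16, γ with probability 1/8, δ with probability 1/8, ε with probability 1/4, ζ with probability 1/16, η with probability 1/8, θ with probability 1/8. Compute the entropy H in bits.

Each probability is a power of 1/2, so log₂(1/p) is an integer.
H = Σ p·log₂(1/p) = 1/8·3 + 1/16·4 + 1/8·3 + 1/8·3 + 1/4·2 + 1/16·4 + 1/8·3 + 1/8·3 = 2.875 bits.

2.875 bits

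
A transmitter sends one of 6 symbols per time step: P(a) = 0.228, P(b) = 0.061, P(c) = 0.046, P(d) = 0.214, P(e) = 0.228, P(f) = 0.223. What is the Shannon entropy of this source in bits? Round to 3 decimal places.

H = −Σ pᵢ log₂ pᵢ.
−0.228·log₂(0.228) = 0.4863
−0.061·log₂(0.061) = 0.2461
−0.046·log₂(0.046) = 0.2043
−0.214·log₂(0.214) = 0.4760
−0.228·log₂(0.228) = 0.4863
−0.223·log₂(0.223) = 0.4828
Sum ≈ 2.3819 → 2.382 bits.

2.382 bits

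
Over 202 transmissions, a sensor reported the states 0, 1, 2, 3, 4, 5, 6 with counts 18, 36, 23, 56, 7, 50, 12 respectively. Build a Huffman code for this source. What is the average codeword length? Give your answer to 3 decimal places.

Probabilities are the counts divided by 202.
Repeatedly combine the two least-probable nodes; the expected code length is the sum of the merged weights.
merge 7/202 + 6/101 → 19/202
merge 9/101 + 19/202 → 37/202
merge 23/202 + 18/101 → 59/202
merge 37/202 + 25/101 → 87/202
merge 28/101 + 59/202 → 115/202
merge 87/202 + 115/202 → 1
L = 19/202 + 37/202 + 59/202 + 87/202 + 115/202 + 1 = 519/202 ≈ 2.569 bits/symbol.

2.569 bits/symbol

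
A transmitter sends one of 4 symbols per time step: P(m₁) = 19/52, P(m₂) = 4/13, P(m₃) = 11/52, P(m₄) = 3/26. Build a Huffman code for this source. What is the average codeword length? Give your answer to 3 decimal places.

1.962 bits/symbol

Repeatedly combine the two least-probable nodes; the expected code length is the sum of the merged weights.
merge 3/26 + 11/52 → 17/52
merge 4/13 + 17/52 → 33/52
merge 19/52 + 33/52 → 1
L = 17/52 + 33/52 + 1 = 51/26 ≈ 1.962 bits/symbol.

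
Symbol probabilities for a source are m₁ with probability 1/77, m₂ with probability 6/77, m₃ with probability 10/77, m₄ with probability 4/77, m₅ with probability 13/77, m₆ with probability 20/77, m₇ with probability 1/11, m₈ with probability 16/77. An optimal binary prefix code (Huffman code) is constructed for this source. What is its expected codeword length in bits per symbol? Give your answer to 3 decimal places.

2.740 bits/symbol

Repeatedly combine the two least-probable nodes; the expected code length is the sum of the merged weights.
merge 1/77 + 4/77 → 5/77
merge 5/77 + 6/77 → 1/7
merge 1/11 + 10/77 → 17/77
merge 1/7 + 13/77 → 24/77
merge 16/77 + 17/77 → 3/7
merge 20/77 + 24/77 → 4/7
merge 3/7 + 4/7 → 1
L = 5/77 + 1/7 + 17/77 + 24/77 + 3/7 + 4/7 + 1 = 211/77 ≈ 2.740 bits/symbol.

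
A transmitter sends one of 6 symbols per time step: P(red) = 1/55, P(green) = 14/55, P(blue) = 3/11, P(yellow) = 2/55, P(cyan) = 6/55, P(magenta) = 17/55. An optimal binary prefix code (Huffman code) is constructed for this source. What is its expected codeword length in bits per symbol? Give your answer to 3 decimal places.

Repeatedly combine the two least-probable nodes; the expected code length is the sum of the merged weights.
merge 1/55 + 2/55 → 3/55
merge 3/55 + 6/55 → 9/55
merge 9/55 + 14/55 → 23/55
merge 3/11 + 17/55 → 32/55
merge 23/55 + 32/55 → 1
L = 3/55 + 9/55 + 23/55 + 32/55 + 1 = 122/55 ≈ 2.218 bits/symbol.

2.218 bits/symbol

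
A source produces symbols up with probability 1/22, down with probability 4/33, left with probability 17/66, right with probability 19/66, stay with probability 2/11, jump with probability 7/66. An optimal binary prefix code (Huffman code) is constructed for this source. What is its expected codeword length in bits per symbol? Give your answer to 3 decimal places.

2.424 bits/symbol

Repeatedly combine the two least-probable nodes; the expected code length is the sum of the merged weights.
merge 1/22 + 7/66 → 5/33
merge 4/33 + 5/33 → 3/11
merge 2/11 + 17/66 → 29/66
merge 3/11 + 19/66 → 37/66
merge 29/66 + 37/66 → 1
L = 5/33 + 3/11 + 29/66 + 37/66 + 1 = 80/33 ≈ 2.424 bits/symbol.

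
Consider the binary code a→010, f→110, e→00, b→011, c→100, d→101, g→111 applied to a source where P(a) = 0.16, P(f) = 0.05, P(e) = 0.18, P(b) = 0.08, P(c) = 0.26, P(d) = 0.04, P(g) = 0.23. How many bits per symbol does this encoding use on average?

2.82 bits/symbol

L̄ = Σ pᵢ·ℓᵢ = 0.16·3 + 0.05·3 + 0.18·2 + 0.08·3 + 0.26·3 + 0.04·3 + 0.23·3 = 2.82 bits/symbol.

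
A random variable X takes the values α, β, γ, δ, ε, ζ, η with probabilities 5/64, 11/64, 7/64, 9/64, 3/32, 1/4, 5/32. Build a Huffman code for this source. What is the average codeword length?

Repeatedly combine the two least-probable nodes; the expected code length is the sum of the merged weights.
merge 5/64 + 3/32 → 11/64
merge 7/64 + 9/64 → 1/4
merge 5/32 + 11/64 → 21/64
merge 11/64 + 1/4 → 27/64
merge 1/4 + 21/64 → 37/64
merge 27/64 + 37/64 → 1
L = 11/64 + 1/4 + 21/64 + 27/64 + 37/64 + 1 = 11/4 = 2.75 bits/symbol.

2.75 bits/symbol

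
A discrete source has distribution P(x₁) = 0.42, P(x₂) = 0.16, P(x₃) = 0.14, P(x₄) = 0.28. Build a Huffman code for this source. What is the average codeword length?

1.88 bits/symbol

Repeatedly combine the two least-probable nodes; the expected code length is the sum of the merged weights.
merge 7/50 + 4/25 → 3/10
merge 7/25 + 3/10 → 29/50
merge 21/50 + 29/50 → 1
L = 3/10 + 29/50 + 1 = 47/25 = 1.88 bits/symbol.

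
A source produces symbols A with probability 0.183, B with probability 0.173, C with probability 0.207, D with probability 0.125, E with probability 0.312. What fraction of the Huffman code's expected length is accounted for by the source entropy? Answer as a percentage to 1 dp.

Entropy H = −Σ p log₂ p ≈ 2.2559 bits.
Huffman merges: 1/8+173/1000→149/500; 183/1000+207/1000→39/100; 149/500+39/125→61/100; 39/100+61/100→1. L = 1149/500 ≈ 2.2980.
Efficiency = H/L = 2.2559/2.2980 = 98.2%.

98.2%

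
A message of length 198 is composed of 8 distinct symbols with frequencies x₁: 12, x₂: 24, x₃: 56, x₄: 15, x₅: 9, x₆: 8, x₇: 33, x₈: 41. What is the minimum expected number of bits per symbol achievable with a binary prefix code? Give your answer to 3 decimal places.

2.732 bits/symbol

Probabilities are the counts divided by 198.
Repeatedly combine the two least-probable nodes; the expected code length is the sum of the merged weights.
merge 4/99 + 1/22 → 17/198
merge 2/33 + 5/66 → 3/22
merge 17/198 + 4/33 → 41/198
merge 3/22 + 1/6 → 10/33
merge 41/198 + 41/198 → 41/99
merge 28/99 + 10/33 → 58/99
merge 41/99 + 58/99 → 1
L = 17/198 + 3/22 + 41/198 + 10/33 + 41/99 + 58/99 + 1 = 541/198 ≈ 2.732 bits/symbol.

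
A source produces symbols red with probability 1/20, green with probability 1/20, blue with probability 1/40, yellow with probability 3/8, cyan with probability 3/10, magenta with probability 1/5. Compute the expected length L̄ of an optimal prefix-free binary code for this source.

Repeatedly combine the two least-probable nodes; the expected code length is the sum of the merged weights.
merge 1/40 + 1/20 → 3/40
merge 1/20 + 3/40 → 1/8
merge 1/8 + 1/5 → 13/40
merge 3/10 + 13/40 → 5/8
merge 3/8 + 5/8 → 1
L = 3/40 + 1/8 + 13/40 + 5/8 + 1 = 43/20 = 2.15 bits/symbol.

2.15 bits/symbol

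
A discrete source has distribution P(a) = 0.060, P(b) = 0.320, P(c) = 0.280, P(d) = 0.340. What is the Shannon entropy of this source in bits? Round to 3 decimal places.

H = −Σ pᵢ log₂ pᵢ.
−0.060·log₂(0.060) = 0.2435
−0.320·log₂(0.320) = 0.5260
−0.280·log₂(0.280) = 0.5142
−0.340·log₂(0.340) = 0.5292
Sum ≈ 1.8130 → 1.813 bits.

1.813 bits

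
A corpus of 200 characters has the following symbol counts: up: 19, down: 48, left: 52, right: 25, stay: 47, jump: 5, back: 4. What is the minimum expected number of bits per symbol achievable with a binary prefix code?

Probabilities are the counts divided by 200.
Repeatedly combine the two least-probable nodes; the expected code length is the sum of the merged weights.
merge 1/50 + 1/40 → 9/200
merge 9/200 + 19/200 → 7/50
merge 1/8 + 7/50 → 53/200
merge 47/200 + 6/25 → 19/40
merge 13/50 + 53/200 → 21/40
merge 19/40 + 21/40 → 1
L = 9/200 + 7/50 + 53/200 + 19/40 + 21/40 + 1 = 49/20 = 2.45 bits/symbol.

2.45 bits/symbol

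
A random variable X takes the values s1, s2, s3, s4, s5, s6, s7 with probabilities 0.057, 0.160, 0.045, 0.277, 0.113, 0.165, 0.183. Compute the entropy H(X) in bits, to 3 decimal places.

2.606 bits

H = −Σ pᵢ log₂ pᵢ.
−0.057·log₂(0.057) = 0.2356
−0.160·log₂(0.160) = 0.4230
−0.045·log₂(0.045) = 0.2013
−0.277·log₂(0.277) = 0.5130
−0.113·log₂(0.113) = 0.3555
−0.165·log₂(0.165) = 0.4289
−0.183·log₂(0.183) = 0.4484
Sum ≈ 2.6057 → 2.606 bits.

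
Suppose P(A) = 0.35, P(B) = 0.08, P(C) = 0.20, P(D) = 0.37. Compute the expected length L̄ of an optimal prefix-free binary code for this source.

Repeatedly combine the two least-probable nodes; the expected code length is the sum of the merged weights.
merge 2/25 + 1/5 → 7/25
merge 7/25 + 7/20 → 63/100
merge 37/100 + 63/100 → 1
L = 7/25 + 63/100 + 1 = 191/100 = 1.91 bits/symbol.

1.91 bits/symbol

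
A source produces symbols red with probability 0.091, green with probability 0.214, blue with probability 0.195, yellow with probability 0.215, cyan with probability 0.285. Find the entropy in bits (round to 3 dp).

2.243 bits

H = −Σ pᵢ log₂ pᵢ.
−0.091·log₂(0.091) = 0.3147
−0.214·log₂(0.214) = 0.4760
−0.195·log₂(0.195) = 0.4599
−0.215·log₂(0.215) = 0.4768
−0.285·log₂(0.285) = 0.5161
Sum ≈ 2.2435 → 2.243 bits.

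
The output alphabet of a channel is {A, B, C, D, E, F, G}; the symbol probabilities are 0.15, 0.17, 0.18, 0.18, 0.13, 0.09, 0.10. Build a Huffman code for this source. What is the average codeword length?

Repeatedly combine the two least-probable nodes; the expected code length is the sum of the merged weights.
merge 9/100 + 1/10 → 19/100
merge 13/100 + 3/20 → 7/25
merge 17/100 + 9/50 → 7/20
merge 9/50 + 19/100 → 37/100
merge 7/25 + 7/20 → 63/100
merge 37/100 + 63/100 → 1
L = 19/100 + 7/25 + 7/20 + 37/100 + 63/100 + 1 = 141/50 = 2.82 bits/symbol.

2.82 bits/symbol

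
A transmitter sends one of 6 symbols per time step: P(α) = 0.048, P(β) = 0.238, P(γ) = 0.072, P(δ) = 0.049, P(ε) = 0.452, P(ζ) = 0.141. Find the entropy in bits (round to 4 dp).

2.1060 bits

H = −Σ pᵢ log₂ pᵢ.
−0.048·log₂(0.048) = 0.2103
−0.238·log₂(0.238) = 0.4929
−0.072·log₂(0.072) = 0.2733
−0.049·log₂(0.049) = 0.2132
−0.452·log₂(0.452) = 0.5178
−0.141·log₂(0.141) = 0.3985
Sum ≈ 2.1060 → 2.1060 bits.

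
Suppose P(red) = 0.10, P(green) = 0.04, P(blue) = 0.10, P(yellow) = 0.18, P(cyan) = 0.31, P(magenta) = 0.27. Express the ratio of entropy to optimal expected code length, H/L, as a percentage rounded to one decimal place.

97.9%

Entropy H = −Σ p log₂ p ≈ 2.3293 bits.
Huffman merges: 1/25+1/10→7/50; 1/10+7/50→6/25; 9/50+6/25→21/50; 27/100+31/100→29/50; 21/50+29/50→1. L = 119/50 ≈ 2.3800.
Efficiency = H/L = 2.3293/2.3800 = 97.9%.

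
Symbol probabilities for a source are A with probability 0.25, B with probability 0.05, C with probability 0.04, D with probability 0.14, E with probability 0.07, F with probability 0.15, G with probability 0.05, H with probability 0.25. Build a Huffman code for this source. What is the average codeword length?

2.71 bits/symbol

Repeatedly combine the two least-probable nodes; the expected code length is the sum of the merged weights.
merge 1/25 + 1/20 → 9/100
merge 1/20 + 7/100 → 3/25
merge 9/100 + 3/25 → 21/100
merge 7/50 + 3/20 → 29/100
merge 21/100 + 1/4 → 23/50
merge 1/4 + 29/100 → 27/50
merge 23/50 + 27/50 → 1
L = 9/100 + 3/25 + 21/100 + 29/100 + 23/50 + 27/50 + 1 = 271/100 = 2.71 bits/symbol.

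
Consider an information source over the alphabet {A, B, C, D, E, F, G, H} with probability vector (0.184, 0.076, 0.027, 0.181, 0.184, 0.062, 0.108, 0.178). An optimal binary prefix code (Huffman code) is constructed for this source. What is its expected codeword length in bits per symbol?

Repeatedly combine the two least-probable nodes; the expected code length is the sum of the merged weights.
merge 27/1000 + 31/500 → 89/1000
merge 19/250 + 89/1000 → 33/200
merge 27/250 + 33/200 → 273/1000
merge 89/500 + 181/1000 → 359/1000
merge 23/125 + 23/125 → 46/125
merge 273/1000 + 359/1000 → 79/125
merge 46/125 + 79/125 → 1
L = 89/1000 + 33/200 + 273/1000 + 359/1000 + 46/125 + 79/125 + 1 = 1443/500 = 2.886 bits/symbol.

2.886 bits/symbol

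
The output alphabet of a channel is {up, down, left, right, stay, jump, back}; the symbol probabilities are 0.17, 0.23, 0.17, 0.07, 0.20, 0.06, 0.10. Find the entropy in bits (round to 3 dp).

H = −Σ pᵢ log₂ pᵢ.
−0.17·log₂(0.17) = 0.4346
−0.23·log₂(0.23) = 0.4877
−0.17·log₂(0.17) = 0.4346
−0.07·log₂(0.07) = 0.2686
−0.20·log₂(0.20) = 0.4644
−0.06·log₂(0.06) = 0.2435
−0.10·log₂(0.10) = 0.3322
Sum ≈ 2.6655 → 2.666 bits.

2.666 bits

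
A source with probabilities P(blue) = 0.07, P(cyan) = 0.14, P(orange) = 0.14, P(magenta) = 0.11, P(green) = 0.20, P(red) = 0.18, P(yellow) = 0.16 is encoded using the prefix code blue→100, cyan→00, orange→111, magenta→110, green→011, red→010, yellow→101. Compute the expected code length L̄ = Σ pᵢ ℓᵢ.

L̄ = Σ pᵢ·ℓᵢ = 0.07·3 + 0.14·2 + 0.14·3 + 0.11·3 + 0.20·3 + 0.18·3 + 0.16·3 = 2.86 bits/symbol.

2.86 bits/symbol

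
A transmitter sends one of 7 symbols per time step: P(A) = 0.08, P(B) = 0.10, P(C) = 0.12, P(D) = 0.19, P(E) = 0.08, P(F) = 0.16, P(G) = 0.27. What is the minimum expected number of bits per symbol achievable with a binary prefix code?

2.7 bits/symbol

Repeatedly combine the two least-probable nodes; the expected code length is the sum of the merged weights.
merge 2/25 + 2/25 → 4/25
merge 1/10 + 3/25 → 11/50
merge 4/25 + 4/25 → 8/25
merge 19/100 + 11/50 → 41/100
merge 27/100 + 8/25 → 59/100
merge 41/100 + 59/100 → 1
L = 4/25 + 11/50 + 8/25 + 41/100 + 59/100 + 1 = 27/10 = 2.7 bits/symbol.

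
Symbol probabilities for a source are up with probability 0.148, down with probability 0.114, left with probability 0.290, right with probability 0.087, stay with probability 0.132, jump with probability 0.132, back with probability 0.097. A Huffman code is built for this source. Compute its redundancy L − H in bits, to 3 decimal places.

0.023 bits

Entropy H = −Σ p log₂ p ≈ 2.6872 bits.
Huffman merges: 87/1000+97/1000→23/125; 57/500+33/250→123/500; 33/250+37/250→7/25; 23/125+123/500→43/100; 7/25+29/100→57/100; 43/100+57/100→1. L = 271/100 ≈ 2.7100.
L − H = 2.7100 − 2.6872 = 0.023 bits.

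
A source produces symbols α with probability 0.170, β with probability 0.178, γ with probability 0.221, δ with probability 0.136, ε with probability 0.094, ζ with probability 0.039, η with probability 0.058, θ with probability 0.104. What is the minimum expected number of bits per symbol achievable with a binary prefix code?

2.876 bits/symbol

Repeatedly combine the two least-probable nodes; the expected code length is the sum of the merged weights.
merge 39/1000 + 29/500 → 97/1000
merge 47/500 + 97/1000 → 191/1000
merge 13/125 + 17/125 → 6/25
merge 17/100 + 89/500 → 87/250
merge 191/1000 + 221/1000 → 103/250
merge 6/25 + 87/250 → 147/250
merge 103/250 + 147/250 → 1
L = 97/1000 + 191/1000 + 6/25 + 87/250 + 103/250 + 147/250 + 1 = 719/250 = 2.876 bits/symbol.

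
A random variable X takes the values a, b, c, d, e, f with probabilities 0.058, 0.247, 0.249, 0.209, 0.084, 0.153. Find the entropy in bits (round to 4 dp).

2.4226 bits

H = −Σ pᵢ log₂ pᵢ.
−0.058·log₂(0.058) = 0.2383
−0.247·log₂(0.247) = 0.4983
−0.249·log₂(0.249) = 0.4994
−0.209·log₂(0.209) = 0.4720
−0.084·log₂(0.084) = 0.3002
−0.153·log₂(0.153) = 0.4144
Sum ≈ 2.4226 → 2.4226 bits.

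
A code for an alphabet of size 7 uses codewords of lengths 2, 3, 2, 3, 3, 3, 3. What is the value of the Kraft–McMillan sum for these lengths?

1.125

With common denominator 2^3 = 8: Σ 2^(−ℓᵢ) = 2/8 + 1/8 + 2/8 + 1/8 + 1/8 + 1/8 + 1/8 = 9/8 = 1.125.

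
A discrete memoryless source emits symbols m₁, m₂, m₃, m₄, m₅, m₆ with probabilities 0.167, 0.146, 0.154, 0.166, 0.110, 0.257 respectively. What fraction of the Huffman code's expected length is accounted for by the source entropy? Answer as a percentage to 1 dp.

Entropy H = −Σ p log₂ p ≈ 2.5363 bits.
Huffman merges: 11/100+73/500→32/125; 77/500+83/500→8/25; 167/1000+32/125→423/1000; 257/1000+8/25→577/1000; 423/1000+577/1000→1. L = 322/125 ≈ 2.5760.
Efficiency = H/L = 2.5363/2.5760 = 98.5%.

98.5%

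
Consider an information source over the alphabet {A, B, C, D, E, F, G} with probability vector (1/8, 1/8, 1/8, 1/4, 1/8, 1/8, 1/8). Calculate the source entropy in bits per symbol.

2.75 bits

Each probability is a power of 1/2, so log₂(1/p) is an integer.
H = Σ p·log₂(1/p) = 1/8·3 + 1/8·3 + 1/8·3 + 1/4·2 + 1/8·3 + 1/8·3 + 1/8·3 = 2.75 bits.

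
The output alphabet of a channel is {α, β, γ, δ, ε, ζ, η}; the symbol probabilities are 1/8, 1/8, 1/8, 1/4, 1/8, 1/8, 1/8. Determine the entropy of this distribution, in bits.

Each probability is a power of 1/2, so log₂(1/p) is an integer.
H = Σ p·log₂(1/p) = 1/8·3 + 1/8·3 + 1/8·3 + 1/4·2 + 1/8·3 + 1/8·3 + 1/8·3 = 2.75 bits.

2.75 bits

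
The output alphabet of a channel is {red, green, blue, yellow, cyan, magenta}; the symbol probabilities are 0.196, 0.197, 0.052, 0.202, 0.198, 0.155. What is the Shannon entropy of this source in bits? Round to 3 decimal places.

H = −Σ pᵢ log₂ pᵢ.
−0.196·log₂(0.196) = 0.4608
−0.197·log₂(0.197) = 0.4617
−0.052·log₂(0.052) = 0.2218
−0.202·log₂(0.202) = 0.4661
−0.198·log₂(0.198) = 0.4626
−0.155·log₂(0.155) = 0.4169
Sum ≈ 2.4900 → 2.490 bits.

2.490 bits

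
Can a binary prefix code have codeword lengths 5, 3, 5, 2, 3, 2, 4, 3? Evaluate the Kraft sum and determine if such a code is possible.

1; yes

With common denominator 2^5 = 32: Σ 2^(−ℓᵢ) = 1/32 + 4/32 + 1/32 + 8/32 + 4/32 + 8/32 + 2/32 + 4/32 = 32/32 = 1.
Kraft's inequality requires Σ ≤ 1; here Σ = 1 ≤ 1, so such a prefix code exists.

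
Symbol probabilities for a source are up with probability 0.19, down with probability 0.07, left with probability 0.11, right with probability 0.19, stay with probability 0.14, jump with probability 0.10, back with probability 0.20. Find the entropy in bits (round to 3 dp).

2.723 bits

H = −Σ pᵢ log₂ pᵢ.
−0.19·log₂(0.19) = 0.4552
−0.07·log₂(0.07) = 0.2686
−0.11·log₂(0.11) = 0.3503
−0.19·log₂(0.19) = 0.4552
−0.14·log₂(0.14) = 0.3971
−0.10·log₂(0.10) = 0.3322
−0.20·log₂(0.20) = 0.4644
Sum ≈ 2.7230 → 2.723 bits.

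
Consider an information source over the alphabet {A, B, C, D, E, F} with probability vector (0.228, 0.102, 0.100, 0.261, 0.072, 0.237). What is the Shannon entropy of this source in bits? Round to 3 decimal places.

2.426 bits

H = −Σ pᵢ log₂ pᵢ.
−0.228·log₂(0.228) = 0.4863
−0.102·log₂(0.102) = 0.3359
−0.100·log₂(0.100) = 0.3322
−0.261·log₂(0.261) = 0.5058
−0.072·log₂(0.072) = 0.2733
−0.237·log₂(0.237) = 0.4923
Sum ≈ 2.4258 → 2.426 bits.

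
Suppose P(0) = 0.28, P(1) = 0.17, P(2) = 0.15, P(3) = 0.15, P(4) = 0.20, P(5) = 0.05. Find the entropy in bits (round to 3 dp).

H = −Σ pᵢ log₂ pᵢ.
−0.28·log₂(0.28) = 0.5142
−0.17·log₂(0.17) = 0.4346
−0.15·log₂(0.15) = 0.4105
−0.15·log₂(0.15) = 0.4105
−0.20·log₂(0.20) = 0.4644
−0.05·log₂(0.05) = 0.2161
Sum ≈ 2.4504 → 2.450 bits.

2.450 bits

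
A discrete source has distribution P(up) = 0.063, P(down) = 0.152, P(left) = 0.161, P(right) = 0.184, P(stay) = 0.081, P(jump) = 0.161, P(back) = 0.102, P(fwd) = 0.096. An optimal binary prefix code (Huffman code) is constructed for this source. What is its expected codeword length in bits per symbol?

2.96 bits/symbol

Repeatedly combine the two least-probable nodes; the expected code length is the sum of the merged weights.
merge 63/1000 + 81/1000 → 18/125
merge 12/125 + 51/500 → 99/500
merge 18/125 + 19/125 → 37/125
merge 161/1000 + 161/1000 → 161/500
merge 23/125 + 99/500 → 191/500
merge 37/125 + 161/500 → 309/500
merge 191/500 + 309/500 → 1
L = 18/125 + 99/500 + 37/125 + 161/500 + 191/500 + 309/500 + 1 = 74/25 = 2.96 bits/symbol.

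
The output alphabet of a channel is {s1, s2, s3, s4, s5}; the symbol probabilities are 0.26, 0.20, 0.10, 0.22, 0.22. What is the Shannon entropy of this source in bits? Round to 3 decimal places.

2.263 bits

H = −Σ pᵢ log₂ pᵢ.
−0.26·log₂(0.26) = 0.5053
−0.20·log₂(0.20) = 0.4644
−0.10·log₂(0.10) = 0.3322
−0.22·log₂(0.22) = 0.4806
−0.22·log₂(0.22) = 0.4806
Sum ≈ 2.2630 → 2.263 bits.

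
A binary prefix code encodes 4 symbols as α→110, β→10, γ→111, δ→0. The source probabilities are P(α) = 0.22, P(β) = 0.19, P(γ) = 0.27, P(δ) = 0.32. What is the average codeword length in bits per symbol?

L̄ = Σ pᵢ·ℓᵢ = 0.22·3 + 0.19·2 + 0.27·3 + 0.32·1 = 2.17 bits/symbol.

2.17 bits/symbol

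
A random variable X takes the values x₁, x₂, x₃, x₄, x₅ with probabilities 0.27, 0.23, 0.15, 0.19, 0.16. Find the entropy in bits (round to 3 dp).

H = −Σ pᵢ log₂ pᵢ.
−0.27·log₂(0.27) = 0.5100
−0.23·log₂(0.23) = 0.4877
−0.15·log₂(0.15) = 0.4105
−0.19·log₂(0.19) = 0.4552
−0.16·log₂(0.16) = 0.4230
Sum ≈ 2.2865 → 2.286 bits.

2.286 bits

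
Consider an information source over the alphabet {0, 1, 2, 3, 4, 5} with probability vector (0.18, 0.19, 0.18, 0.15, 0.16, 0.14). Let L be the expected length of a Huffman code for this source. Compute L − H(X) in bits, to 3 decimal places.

Entropy H = −Σ p log₂ p ≈ 2.5765 bits.
Huffman merges: 7/50+3/20→29/100; 4/25+9/50→17/50; 9/50+19/100→37/100; 29/100+17/50→63/100; 37/100+63/100→1. L = 263/100 ≈ 2.6300.
L − H = 2.6300 − 2.5765 = 0.053 bits.

0.053 bits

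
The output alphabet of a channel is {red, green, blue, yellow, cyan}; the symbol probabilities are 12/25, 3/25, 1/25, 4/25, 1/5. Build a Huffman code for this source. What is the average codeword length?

Repeatedly combine the two least-probable nodes; the expected code length is the sum of the merged weights.
merge 1/25 + 3/25 → 4/25
merge 4/25 + 4/25 → 8/25
merge 1/5 + 8/25 → 13/25
merge 12/25 + 13/25 → 1
L = 4/25 + 8/25 + 13/25 + 1 = 2 bits/symbol.

2 bits/symbol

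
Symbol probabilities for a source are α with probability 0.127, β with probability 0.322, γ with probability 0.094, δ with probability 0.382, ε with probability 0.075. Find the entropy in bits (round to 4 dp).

2.0358 bits

H = −Σ pᵢ log₂ pᵢ.
−0.127·log₂(0.127) = 0.3781
−0.322·log₂(0.322) = 0.5264
−0.094·log₂(0.094) = 0.3207
−0.382·log₂(0.382) = 0.5304
−0.075·log₂(0.075) = 0.2803
Sum ≈ 2.0358 → 2.0358 bits.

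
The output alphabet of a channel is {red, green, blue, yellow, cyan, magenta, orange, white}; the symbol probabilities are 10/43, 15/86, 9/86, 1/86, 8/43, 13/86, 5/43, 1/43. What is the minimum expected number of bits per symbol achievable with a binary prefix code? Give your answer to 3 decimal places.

Repeatedly combine the two least-probable nodes; the expected code length is the sum of the merged weights.
merge 1/86 + 1/43 → 3/86
merge 3/86 + 9/86 → 6/43
merge 5/43 + 6/43 → 11/43
merge 13/86 + 15/86 → 14/43
merge 8/43 + 10/43 → 18/43
merge 11/43 + 14/43 → 25/43
merge 18/43 + 25/43 → 1
L = 3/86 + 6/43 + 11/43 + 14/43 + 18/43 + 25/43 + 1 = 237/86 ≈ 2.756 bits/symbol.

2.756 bits/symbol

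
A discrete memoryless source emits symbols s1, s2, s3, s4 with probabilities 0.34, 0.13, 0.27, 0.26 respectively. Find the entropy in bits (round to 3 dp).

H = −Σ pᵢ log₂ pᵢ.
−0.34·log₂(0.34) = 0.5292
−0.13·log₂(0.13) = 0.3826
−0.27·log₂(0.27) = 0.5100
−0.26·log₂(0.26) = 0.5053
Sum ≈ 1.9271 → 1.927 bits.

1.927 bits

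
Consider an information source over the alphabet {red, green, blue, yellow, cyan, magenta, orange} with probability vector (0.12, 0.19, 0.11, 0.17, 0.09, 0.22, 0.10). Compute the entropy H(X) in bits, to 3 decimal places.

2.733 bits

H = −Σ pᵢ log₂ pᵢ.
−0.12·log₂(0.12) = 0.3671
−0.19·log₂(0.19) = 0.4552
−0.11·log₂(0.11) = 0.3503
−0.17·log₂(0.17) = 0.4346
−0.09·log₂(0.09) = 0.3127
−0.22·log₂(0.22) = 0.4806
−0.10·log₂(0.10) = 0.3322
Sum ≈ 2.7326 → 2.733 bits.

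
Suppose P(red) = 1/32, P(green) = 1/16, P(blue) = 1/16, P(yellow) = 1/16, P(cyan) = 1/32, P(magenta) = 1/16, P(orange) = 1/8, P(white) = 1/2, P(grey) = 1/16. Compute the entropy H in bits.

2.4375 bits

Each probability is a power of 1/2, so log₂(1/p) is an integer.
H = Σ p·log₂(1/p) = 1/32·5 + 1/16·4 + 1/16·4 + 1/16·4 + 1/32·5 + 1/16·4 + 1/8·3 + 1/2·1 + 1/16·4 = 2.4375 bits.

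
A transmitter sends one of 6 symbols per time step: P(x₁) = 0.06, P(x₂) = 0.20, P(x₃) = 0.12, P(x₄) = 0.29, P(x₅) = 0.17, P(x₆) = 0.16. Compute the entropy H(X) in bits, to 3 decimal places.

2.450 bits

H = −Σ pᵢ log₂ pᵢ.
−0.06·log₂(0.06) = 0.2435
−0.20·log₂(0.20) = 0.4644
−0.12·log₂(0.12) = 0.3671
−0.29·log₂(0.29) = 0.5179
−0.17·log₂(0.17) = 0.4346
−0.16·log₂(0.16) = 0.4230
Sum ≈ 2.4505 → 2.450 bits.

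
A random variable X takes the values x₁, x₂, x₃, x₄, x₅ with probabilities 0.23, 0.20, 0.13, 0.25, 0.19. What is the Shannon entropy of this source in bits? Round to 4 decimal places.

H = −Σ pᵢ log₂ pᵢ.
−0.23·log₂(0.23) = 0.4877
−0.20·log₂(0.20) = 0.4644
−0.13·log₂(0.13) = 0.3826
−0.25·log₂(0.25) = 0.5000
−0.19·log₂(0.19) = 0.4552
Sum ≈ 2.2899 → 2.2899 bits.

2.2899 bits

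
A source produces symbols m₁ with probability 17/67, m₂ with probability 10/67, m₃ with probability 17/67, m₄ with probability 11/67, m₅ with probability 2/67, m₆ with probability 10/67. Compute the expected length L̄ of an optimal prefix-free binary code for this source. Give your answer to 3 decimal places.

Repeatedly combine the two least-probable nodes; the expected code length is the sum of the merged weights.
merge 2/67 + 10/67 → 12/67
merge 10/67 + 11/67 → 21/67
merge 12/67 + 17/67 → 29/67
merge 17/67 + 21/67 → 38/67
merge 29/67 + 38/67 → 1
L = 12/67 + 21/67 + 29/67 + 38/67 + 1 = 167/67 ≈ 2.493 bits/symbol.

2.493 bits/symbol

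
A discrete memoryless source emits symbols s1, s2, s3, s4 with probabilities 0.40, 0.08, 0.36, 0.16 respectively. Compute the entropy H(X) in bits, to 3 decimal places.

1.774 bits

H = −Σ pᵢ log₂ pᵢ.
−0.40·log₂(0.40) = 0.5288
−0.08·log₂(0.08) = 0.2915
−0.36·log₂(0.36) = 0.5306
−0.16·log₂(0.16) = 0.4230
Sum ≈ 1.7739 → 1.774 bits.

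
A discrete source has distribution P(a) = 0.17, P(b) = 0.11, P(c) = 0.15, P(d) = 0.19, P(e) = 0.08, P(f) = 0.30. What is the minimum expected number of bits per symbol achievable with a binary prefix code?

2.51 bits/symbol

Repeatedly combine the two least-probable nodes; the expected code length is the sum of the merged weights.
merge 2/25 + 11/100 → 19/100
merge 3/20 + 17/100 → 8/25
merge 19/100 + 19/100 → 19/50
merge 3/10 + 8/25 → 31/50
merge 19/50 + 31/50 → 1
L = 19/100 + 8/25 + 19/50 + 31/50 + 1 = 251/100 = 2.51 bits/symbol.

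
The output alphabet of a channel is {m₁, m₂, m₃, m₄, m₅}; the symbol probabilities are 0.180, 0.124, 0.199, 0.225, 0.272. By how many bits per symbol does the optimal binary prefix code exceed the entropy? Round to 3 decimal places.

Entropy H = −Σ p log₂ p ≈ 2.2774 bits.
Huffman merges: 31/250+9/50→38/125; 199/1000+9/40→53/125; 34/125+38/125→72/125; 53/125+72/125→1. L = 288/125 ≈ 2.3040.
L − H = 2.3040 − 2.2774 = 0.027 bits.

0.027 bits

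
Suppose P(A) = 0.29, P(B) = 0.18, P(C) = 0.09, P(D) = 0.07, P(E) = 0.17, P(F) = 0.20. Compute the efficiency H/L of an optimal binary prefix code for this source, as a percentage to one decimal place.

98.1%

Entropy H = −Σ p log₂ p ≈ 2.4434 bits.
Huffman merges: 7/100+9/100→4/25; 4/25+17/100→33/100; 9/50+1/5→19/50; 29/100+33/100→31/50; 19/50+31/50→1. L = 249/100 ≈ 2.4900.
Efficiency = H/L = 2.4434/2.4900 = 98.1%.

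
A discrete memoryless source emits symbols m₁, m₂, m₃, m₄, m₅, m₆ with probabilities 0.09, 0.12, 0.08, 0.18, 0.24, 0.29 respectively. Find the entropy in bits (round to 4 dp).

H = −Σ pᵢ log₂ pᵢ.
−0.09·log₂(0.09) = 0.3127
−0.12·log₂(0.12) = 0.3671
−0.08·log₂(0.08) = 0.2915
−0.18·log₂(0.18) = 0.4453
−0.24·log₂(0.24) = 0.4941
−0.29·log₂(0.29) = 0.5179
Sum ≈ 2.4286 → 2.4286 bits.

2.4286 bits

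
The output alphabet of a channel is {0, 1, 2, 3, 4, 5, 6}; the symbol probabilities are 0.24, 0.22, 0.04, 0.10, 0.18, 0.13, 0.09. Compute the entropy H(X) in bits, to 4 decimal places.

2.6333 bits

H = −Σ pᵢ log₂ pᵢ.
−0.24·log₂(0.24) = 0.4941
−0.22·log₂(0.22) = 0.4806
−0.04·log₂(0.04) = 0.1858
−0.10·log₂(0.10) = 0.3322
−0.18·log₂(0.18) = 0.4453
−0.13·log₂(0.13) = 0.3826
−0.09·log₂(0.09) = 0.3127
Sum ≈ 2.6333 → 2.6333 bits.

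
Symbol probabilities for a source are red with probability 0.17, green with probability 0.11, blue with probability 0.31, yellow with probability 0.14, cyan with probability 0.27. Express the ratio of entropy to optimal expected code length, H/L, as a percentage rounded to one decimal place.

Entropy H = −Σ p log₂ p ≈ 2.2158 bits.
Huffman merges: 11/100+7/50→1/4; 17/100+1/4→21/50; 27/100+31/100→29/50; 21/50+29/50→1. L = 9/4 ≈ 2.2500.
Efficiency = H/L = 2.2158/2.2500 = 98.5%.

98.5%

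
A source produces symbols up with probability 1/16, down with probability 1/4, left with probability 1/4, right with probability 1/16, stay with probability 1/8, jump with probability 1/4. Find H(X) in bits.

Each probability is a power of 1/2, so log₂(1/p) is an integer.
H = Σ p·log₂(1/p) = 1/16·4 + 1/4·2 + 1/4·2 + 1/16·4 + 1/8·3 + 1/4·2 = 2.375 bits.

2.375 bits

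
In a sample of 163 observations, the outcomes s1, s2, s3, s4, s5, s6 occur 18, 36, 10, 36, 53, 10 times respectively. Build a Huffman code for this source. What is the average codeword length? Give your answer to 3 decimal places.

Probabilities are the counts divided by 163.
Repeatedly combine the two least-probable nodes; the expected code length is the sum of the merged weights.
merge 10/163 + 10/163 → 20/163
merge 18/163 + 20/163 → 38/163
merge 36/163 + 36/163 → 72/163
merge 38/163 + 53/163 → 91/163
merge 72/163 + 91/163 → 1
L = 20/163 + 38/163 + 72/163 + 91/163 + 1 = 384/163 ≈ 2.356 bits/symbol.

2.356 bits/symbol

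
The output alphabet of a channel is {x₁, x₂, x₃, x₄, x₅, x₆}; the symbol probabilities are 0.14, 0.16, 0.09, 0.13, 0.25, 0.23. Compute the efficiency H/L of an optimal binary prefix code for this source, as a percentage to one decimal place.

99.3%

Entropy H = −Σ p log₂ p ≈ 2.5031 bits.
Huffman merges: 9/100+13/100→11/50; 7/50+4/25→3/10; 11/50+23/100→9/20; 1/4+3/10→11/20; 9/20+11/20→1. L = 63/25 ≈ 2.5200.
Efficiency = H/L = 2.5031/2.5200 = 99.3%.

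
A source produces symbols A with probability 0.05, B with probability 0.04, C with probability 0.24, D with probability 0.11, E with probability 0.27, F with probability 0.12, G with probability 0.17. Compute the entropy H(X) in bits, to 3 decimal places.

2.558 bits

H = −Σ pᵢ log₂ pᵢ.
−0.05·log₂(0.05) = 0.2161
−0.04·log₂(0.04) = 0.1858
−0.24·log₂(0.24) = 0.4941
−0.11·log₂(0.11) = 0.3503
−0.27·log₂(0.27) = 0.5100
−0.12·log₂(0.12) = 0.3671
−0.17·log₂(0.17) = 0.4346
Sum ≈ 2.5579 → 2.558 bits.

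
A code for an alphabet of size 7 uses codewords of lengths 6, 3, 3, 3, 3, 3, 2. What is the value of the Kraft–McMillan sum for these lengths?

With common denominator 2^6 = 64: Σ 2^(−ℓᵢ) = 1/64 + 8/64 + 8/64 + 8/64 + 8/64 + 8/64 + 16/64 = 57/64 = 0.890625.

0.890625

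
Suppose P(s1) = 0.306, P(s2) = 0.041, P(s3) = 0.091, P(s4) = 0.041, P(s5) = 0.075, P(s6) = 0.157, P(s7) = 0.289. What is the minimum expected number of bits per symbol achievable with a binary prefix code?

Repeatedly combine the two least-probable nodes; the expected code length is the sum of the merged weights.
merge 41/1000 + 41/1000 → 41/500
merge 3/40 + 41/500 → 157/1000
merge 91/1000 + 157/1000 → 31/125
merge 157/1000 + 31/125 → 81/200
merge 289/1000 + 153/500 → 119/200
merge 81/200 + 119/200 → 1
L = 41/500 + 157/1000 + 31/125 + 81/200 + 119/200 + 1 = 2487/1000 = 2.487 bits/symbol.

2.487 bits/symbol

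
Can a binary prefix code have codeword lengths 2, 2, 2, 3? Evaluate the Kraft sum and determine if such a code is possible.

0.875; yes

With common denominator 2^3 = 8: Σ 2^(−ℓᵢ) = 2/8 + 2/8 + 2/8 + 1/8 = 7/8 = 0.875.
Kraft's inequality requires Σ ≤ 1; here Σ = 0.875 ≤ 1, so such a prefix code exists.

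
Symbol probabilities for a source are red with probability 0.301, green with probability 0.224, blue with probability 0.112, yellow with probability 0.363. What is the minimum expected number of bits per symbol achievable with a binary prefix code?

Repeatedly combine the two least-probable nodes; the expected code length is the sum of the merged weights.
merge 14/125 + 28/125 → 42/125
merge 301/1000 + 42/125 → 637/1000
merge 363/1000 + 637/1000 → 1
L = 42/125 + 637/1000 + 1 = 1973/1000 = 1.973 bits/symbol.

1.973 bits/symbol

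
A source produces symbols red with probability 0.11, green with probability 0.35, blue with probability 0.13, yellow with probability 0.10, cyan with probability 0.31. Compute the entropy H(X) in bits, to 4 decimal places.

2.1190 bits

H = −Σ pᵢ log₂ pᵢ.
−0.11·log₂(0.11) = 0.3503
−0.35·log₂(0.35) = 0.5301
−0.13·log₂(0.13) = 0.3826
−0.10·log₂(0.10) = 0.3322
−0.31·log₂(0.31) = 0.5238
Sum ≈ 2.1190 → 2.1190 bits.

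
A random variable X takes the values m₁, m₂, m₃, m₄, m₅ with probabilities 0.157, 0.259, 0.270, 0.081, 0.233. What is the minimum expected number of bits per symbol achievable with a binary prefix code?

2.238 bits/symbol

Repeatedly combine the two least-probable nodes; the expected code length is the sum of the merged weights.
merge 81/1000 + 157/1000 → 119/500
merge 233/1000 + 119/500 → 471/1000
merge 259/1000 + 27/100 → 529/1000
merge 471/1000 + 529/1000 → 1
L = 119/500 + 471/1000 + 529/1000 + 1 = 1119/500 = 2.238 bits/symbol.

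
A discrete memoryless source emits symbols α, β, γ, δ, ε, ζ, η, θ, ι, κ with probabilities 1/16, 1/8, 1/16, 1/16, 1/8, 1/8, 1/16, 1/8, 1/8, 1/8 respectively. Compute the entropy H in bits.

Each probability is a power of 1/2, so log₂(1/p) is an integer.
H = Σ p·log₂(1/p) = 1/16·4 + 1/8·3 + 1/16·4 + 1/16·4 + 1/8·3 + 1/8·3 + 1/16·4 + 1/8·3 + 1/8·3 + 1/8·3 = 3.25 bits.

3.25 bits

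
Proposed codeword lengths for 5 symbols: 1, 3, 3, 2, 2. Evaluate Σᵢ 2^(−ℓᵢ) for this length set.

1.25

With common denominator 2^3 = 8: Σ 2^(−ℓᵢ) = 4/8 + 1/8 + 1/8 + 2/8 + 2/8 = 10/8 = 1.25.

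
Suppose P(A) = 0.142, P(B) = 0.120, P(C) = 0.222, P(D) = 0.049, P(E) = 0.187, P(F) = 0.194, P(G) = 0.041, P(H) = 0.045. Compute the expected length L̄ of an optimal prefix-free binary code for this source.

Repeatedly combine the two least-probable nodes; the expected code length is the sum of the merged weights.
merge 41/1000 + 9/200 → 43/500
merge 49/1000 + 43/500 → 27/200
merge 3/25 + 27/200 → 51/200
merge 71/500 + 187/1000 → 329/1000
merge 97/500 + 111/500 → 52/125
merge 51/200 + 329/1000 → 73/125
merge 52/125 + 73/125 → 1
L = 43/500 + 27/200 + 51/200 + 329/1000 + 52/125 + 73/125 + 1 = 561/200 = 2.805 bits/symbol.

2.805 bits/symbol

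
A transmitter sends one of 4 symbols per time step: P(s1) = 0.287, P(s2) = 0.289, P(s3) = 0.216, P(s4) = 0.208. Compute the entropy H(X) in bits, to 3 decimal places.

H = −Σ pᵢ log₂ pᵢ.
−0.287·log₂(0.287) = 0.5169
−0.289·log₂(0.289) = 0.5176
−0.216·log₂(0.216) = 0.4776
−0.208·log₂(0.208) = 0.4712
Sum ≈ 1.9832 → 1.983 bits.

1.983 bits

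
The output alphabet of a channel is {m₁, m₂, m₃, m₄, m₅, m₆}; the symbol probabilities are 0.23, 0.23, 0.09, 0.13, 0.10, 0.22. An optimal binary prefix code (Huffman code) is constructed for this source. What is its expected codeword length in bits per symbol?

Repeatedly combine the two least-probable nodes; the expected code length is the sum of the merged weights.
merge 9/100 + 1/10 → 19/100
merge 13/100 + 19/100 → 8/25
merge 11/50 + 23/100 → 9/20
merge 23/100 + 8/25 → 11/20
merge 9/20 + 11/20 → 1
L = 19/100 + 8/25 + 9/20 + 11/20 + 1 = 251/100 = 2.51 bits/symbol.

2.51 bits/symbol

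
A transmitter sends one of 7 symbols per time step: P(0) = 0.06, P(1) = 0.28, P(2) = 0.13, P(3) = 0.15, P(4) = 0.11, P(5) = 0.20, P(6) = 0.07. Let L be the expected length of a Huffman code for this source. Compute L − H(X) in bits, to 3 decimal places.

Entropy H = −Σ p log₂ p ≈ 2.6342 bits.
Huffman merges: 3/50+7/100→13/100; 11/100+13/100→6/25; 13/100+3/20→7/25; 1/5+6/25→11/25; 7/25+7/25→14/25; 11/25+14/25→1. L = 53/20 ≈ 2.6500.
L − H = 2.6500 − 2.6342 = 0.016 bits.

0.016 bits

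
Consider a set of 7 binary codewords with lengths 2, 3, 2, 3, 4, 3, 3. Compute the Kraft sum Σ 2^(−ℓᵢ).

1.0625

With common denominator 2^4 = 16: Σ 2^(−ℓᵢ) = 4/16 + 2/16 + 4/16 + 2/16 + 1/16 + 2/16 + 2/16 = 17/16 = 1.0625.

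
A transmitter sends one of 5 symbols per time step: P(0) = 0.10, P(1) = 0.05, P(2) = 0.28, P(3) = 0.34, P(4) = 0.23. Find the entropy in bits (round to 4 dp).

H = −Σ pᵢ log₂ pᵢ.
−0.10·log₂(0.10) = 0.3322
−0.05·log₂(0.05) = 0.2161
−0.28·log₂(0.28) = 0.5142
−0.34·log₂(0.34) = 0.5292
−0.23·log₂(0.23) = 0.4877
Sum ≈ 2.0794 → 2.0794 bits.

2.0794 bits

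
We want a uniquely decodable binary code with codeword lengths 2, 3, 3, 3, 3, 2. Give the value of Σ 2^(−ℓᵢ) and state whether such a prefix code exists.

1; yes

With common denominator 2^3 = 8: Σ 2^(−ℓᵢ) = 2/8 + 1/8 + 1/8 + 1/8 + 1/8 + 2/8 = 8/8 = 1.
Kraft's inequality requires Σ ≤ 1; here Σ = 1 ≤ 1, so such a prefix code exists.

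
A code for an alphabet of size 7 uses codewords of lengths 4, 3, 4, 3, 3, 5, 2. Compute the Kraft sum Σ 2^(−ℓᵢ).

0.78125

With common denominator 2^5 = 32: Σ 2^(−ℓᵢ) = 2/32 + 4/32 + 2/32 + 4/32 + 4/32 + 1/32 + 8/32 = 25/32 = 0.78125.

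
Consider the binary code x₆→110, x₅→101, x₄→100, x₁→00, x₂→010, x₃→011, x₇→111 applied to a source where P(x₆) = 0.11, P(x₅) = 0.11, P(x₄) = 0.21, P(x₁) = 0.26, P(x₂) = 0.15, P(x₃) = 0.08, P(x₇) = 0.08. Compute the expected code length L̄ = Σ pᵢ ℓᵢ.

L̄ = Σ pᵢ·ℓᵢ = 0.11·3 + 0.11·3 + 0.21·3 + 0.26·2 + 0.15·3 + 0.08·3 + 0.08·3 = 2.74 bits/symbol.

2.74 bits/symbol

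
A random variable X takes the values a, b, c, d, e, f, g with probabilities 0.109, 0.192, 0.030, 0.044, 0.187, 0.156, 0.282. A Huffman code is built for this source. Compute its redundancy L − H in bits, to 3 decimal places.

0.055 bits

Entropy H = −Σ p log₂ p ≈ 2.5412 bits.
Huffman merges: 3/100+11/250→37/500; 37/500+109/1000→183/1000; 39/250+183/1000→339/1000; 187/1000+24/125→379/1000; 141/500+339/1000→621/1000; 379/1000+621/1000→1. L = 649/250 ≈ 2.5960.
L − H = 2.5960 − 2.5412 = 0.055 bits.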